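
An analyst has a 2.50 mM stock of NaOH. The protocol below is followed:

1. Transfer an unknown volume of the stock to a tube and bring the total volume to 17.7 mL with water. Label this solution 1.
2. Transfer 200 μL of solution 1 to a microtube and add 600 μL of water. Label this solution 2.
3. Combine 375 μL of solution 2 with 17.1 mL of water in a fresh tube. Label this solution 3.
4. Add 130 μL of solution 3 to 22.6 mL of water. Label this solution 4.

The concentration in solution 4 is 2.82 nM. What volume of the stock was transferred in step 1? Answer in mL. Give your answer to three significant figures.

Step 1: v brought to 17.7 mL → factor = 17.7 mL/v
Step 2: 200 μL + 600 μL = 800 μL total → factor 800/200 = 4
Step 3: 375 μL + 17.1 mL = 17475 μL total → factor 17475/375 = 46.6
Step 4: 130 μL + 22.6 mL = 22730 μL total → factor 22730/130 = 174.85
Product of known-step factors = 32591
Overall factor = 2.50 mM / (2.82 nM) = 8.8652 × 10^5
Step-1 factor = 8.8652 × 10^5 / 32591 = 27.201
v = 17.7 mL / 27.201 = 0.651 mL

0.651 mL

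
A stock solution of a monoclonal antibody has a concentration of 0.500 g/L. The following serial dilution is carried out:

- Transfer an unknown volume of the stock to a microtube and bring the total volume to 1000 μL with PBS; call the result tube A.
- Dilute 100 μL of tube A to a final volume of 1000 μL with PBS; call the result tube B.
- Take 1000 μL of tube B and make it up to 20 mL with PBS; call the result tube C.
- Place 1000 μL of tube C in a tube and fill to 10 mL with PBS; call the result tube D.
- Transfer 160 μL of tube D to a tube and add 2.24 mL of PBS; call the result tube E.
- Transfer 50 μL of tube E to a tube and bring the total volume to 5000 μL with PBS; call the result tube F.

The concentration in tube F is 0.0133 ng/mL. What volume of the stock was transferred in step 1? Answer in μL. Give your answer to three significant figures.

79.8 μL

Step 1: v brought to 1000 μL → factor = 1000 μL/v
Step 2: 100 μL brought to 1000 μL → factor 1000/100 = 10
Step 3: 1000 μL brought to 20 mL → factor 20000/1000 = 20
Step 4: 1000 μL brought to 10 mL → factor 10000/1000 = 10
Step 5: 160 μL + 2.24 mL = 2400 μL total → factor 2400/160 = 15
Step 6: 50 μL brought to 5000 μL → factor 5000/50 = 100
Product of known-step factors = 3 × 10^6
Overall factor = 0.500 g/L / (0.0133 ng/mL) = 3.7594 × 10^7
Step-1 factor = 3.7594 × 10^7 / 3 × 10^6 = 12.531
v = 1000 μL / 12.531 = 79.8 μL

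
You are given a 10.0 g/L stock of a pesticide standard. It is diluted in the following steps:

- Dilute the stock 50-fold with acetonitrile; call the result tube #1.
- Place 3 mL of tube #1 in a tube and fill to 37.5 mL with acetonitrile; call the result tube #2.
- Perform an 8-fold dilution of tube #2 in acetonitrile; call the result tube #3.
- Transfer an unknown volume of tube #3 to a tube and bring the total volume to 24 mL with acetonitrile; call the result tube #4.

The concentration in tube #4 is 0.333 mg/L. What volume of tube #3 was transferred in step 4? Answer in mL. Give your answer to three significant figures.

4.00 mL

Step 1: 50-fold → factor 50
Step 2: 3 mL brought to 37.5 mL → factor 37.5/3 = 12.5
Step 3: 8-fold → factor 8
Step 4: v brought to 24 mL → factor = 24 mL/v
Product of known-step factors = 5000
Overall factor = 10.0 g/L / (0.333 mg/L) = 30030
Step-4 factor = 30030 / 5000 = 6.006
v = 24 mL / 6.006 = 4.00 mL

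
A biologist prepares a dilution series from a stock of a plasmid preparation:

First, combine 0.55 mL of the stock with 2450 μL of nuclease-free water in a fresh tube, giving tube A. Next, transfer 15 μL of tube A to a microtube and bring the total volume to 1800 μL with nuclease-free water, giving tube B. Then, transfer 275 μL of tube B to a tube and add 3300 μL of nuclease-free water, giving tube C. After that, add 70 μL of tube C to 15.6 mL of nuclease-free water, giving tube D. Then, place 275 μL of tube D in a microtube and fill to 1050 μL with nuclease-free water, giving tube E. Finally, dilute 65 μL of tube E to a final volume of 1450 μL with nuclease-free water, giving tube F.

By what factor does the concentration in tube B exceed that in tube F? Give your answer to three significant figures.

2.48 × 10^5

Step 1: 0.55 mL + 2450 μL = 3 mL total → factor 3/0.55 = 5.4545
Step 2: 15 μL brought to 1800 μL → factor 1800/15 = 120
Step 3: 275 μL + 3300 μL = 3575 μL total → factor 3575/275 = 13
Step 4: 70 μL + 15.6 mL = 15670 μL total → factor 15670/70 = 223.86
Step 5: 275 μL brought to 1050 μL → factor 1050/275 = 3.8182
Step 6: 65 μL brought to 1450 μL → factor 1450/65 = 22.308
Dilution factor to tube B = 654.55; to tube F = 1.6224 × 10^8
[tube B]/[tube F] = (factor to tube F)/(factor to tube B) = 1.6224 × 10^8/654.55 = 2.48 × 10^5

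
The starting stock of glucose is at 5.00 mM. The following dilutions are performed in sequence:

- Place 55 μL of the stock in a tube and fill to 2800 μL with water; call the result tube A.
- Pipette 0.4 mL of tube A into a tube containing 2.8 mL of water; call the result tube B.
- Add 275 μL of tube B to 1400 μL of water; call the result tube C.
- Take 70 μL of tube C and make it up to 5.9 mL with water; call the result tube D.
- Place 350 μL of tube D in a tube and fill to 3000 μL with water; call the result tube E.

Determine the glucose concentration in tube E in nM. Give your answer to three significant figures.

2.79 nM

Step 1: 55 μL brought to 2800 μL → factor 2800/55 = 50.909
Step 2: 0.4 mL + 2.8 mL = 3.2 mL total → factor 3.2/0.4 = 8
Step 3: 275 μL + 1400 μL = 1675 μL total → factor 1675/275 = 6.0909
Step 4: 70 μL brought to 5.9 mL → factor 5900/70 = 84.286
Step 5: 350 μL brought to 3000 μL → factor 3000/350 = 8.5714
Overall dilution factor = 50.909 × 8 × 6.0909 × 84.286 × 8.5714 = 1.7922 × 10^6
Final = 5.00 mM / 1.7922 × 10^6 = 2.790 × 10^-6 mM = 2.79 nM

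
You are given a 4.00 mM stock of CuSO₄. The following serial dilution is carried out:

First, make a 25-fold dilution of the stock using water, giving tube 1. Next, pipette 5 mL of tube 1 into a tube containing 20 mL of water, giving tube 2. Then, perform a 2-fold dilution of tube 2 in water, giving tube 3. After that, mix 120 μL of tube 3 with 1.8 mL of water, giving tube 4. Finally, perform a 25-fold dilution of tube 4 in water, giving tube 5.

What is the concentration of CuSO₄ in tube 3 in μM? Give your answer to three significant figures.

Step 1: 25-fold → factor 25
Step 2: 5 mL + 20 mL = 25 mL total → factor 25/5 = 5
Step 3: 2-fold → factor 2
Dilution factor through tube 3 = 25 × 5 × 2 = 250
[tube 3] = 4.00 mM / 250 = 0.01600 mM = 16.0 μM

16.0 μM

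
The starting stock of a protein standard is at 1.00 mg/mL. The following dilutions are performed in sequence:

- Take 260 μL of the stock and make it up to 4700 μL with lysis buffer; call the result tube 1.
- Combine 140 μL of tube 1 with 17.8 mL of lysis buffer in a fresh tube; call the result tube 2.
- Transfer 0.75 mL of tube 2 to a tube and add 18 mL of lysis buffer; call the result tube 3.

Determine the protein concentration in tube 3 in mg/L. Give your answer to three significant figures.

Step 1: 260 μL brought to 4700 μL → factor 4700/260 = 18.077
Step 2: 140 μL + 17.8 mL = 17940 μL total → factor 17940/140 = 128.14
Step 3: 0.75 mL + 18 mL = 18.75 mL total → factor 18.75/0.75 = 25
Overall dilution factor = 18.077 × 128.14 × 25 = 57911
Final = 1.00 mg/mL / 57911 = 1.727 × 10^-5 mg/mL = 0.0173 mg/L

0.0173 mg/L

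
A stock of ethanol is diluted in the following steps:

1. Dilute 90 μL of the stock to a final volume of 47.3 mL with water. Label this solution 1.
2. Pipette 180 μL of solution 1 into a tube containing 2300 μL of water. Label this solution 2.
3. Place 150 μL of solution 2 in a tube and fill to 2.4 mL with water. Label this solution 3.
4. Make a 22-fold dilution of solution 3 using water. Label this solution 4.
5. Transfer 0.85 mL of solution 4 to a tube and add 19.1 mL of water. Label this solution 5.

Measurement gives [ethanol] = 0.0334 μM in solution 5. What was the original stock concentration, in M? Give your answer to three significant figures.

2.00 M

Step 1: 90 μL brought to 47.3 mL → factor 47300/90 = 525.56
Step 2: 180 μL + 2300 μL = 2480 μL total → factor 2480/180 = 13.778
Step 3: 150 μL brought to 2.4 mL → factor 2400/150 = 16
Step 4: 22-fold → factor 22
Step 5: 0.85 mL + 19.1 mL = 19.95 mL total → factor 19.95/0.85 = 23.471
Overall dilution factor = 525.56 × 13.778 × 16 × 22 × 23.471 = 5.9822 × 10^7
Stock = 0.0334 μM × 5.9822 × 10^7 = 1.998 × 10^6 μM = 2.00 M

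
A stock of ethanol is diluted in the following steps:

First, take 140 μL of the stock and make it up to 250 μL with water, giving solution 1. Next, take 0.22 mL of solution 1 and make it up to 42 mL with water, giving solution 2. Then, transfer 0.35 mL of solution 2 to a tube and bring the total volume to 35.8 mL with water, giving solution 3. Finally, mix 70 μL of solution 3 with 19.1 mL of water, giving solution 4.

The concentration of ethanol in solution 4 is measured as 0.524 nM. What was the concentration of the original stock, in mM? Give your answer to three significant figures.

Step 1: 140 μL brought to 250 μL → factor 250/140 = 1.7857
Step 2: 0.22 mL brought to 42 mL → factor 42/0.22 = 190.91
Step 3: 0.35 mL brought to 35.8 mL → factor 35.8/0.35 = 102.29
Step 4: 70 μL + 19.1 mL = 19170 μL total → factor 19170/70 = 273.86
Overall dilution factor = 1.7857 × 190.91 × 102.29 × 273.86 = 9.5494 × 10^6
Stock = 0.524 nM × 9.5494 × 10^6 = 5.004 × 10^6 nM = 5.00 mM

5.00 mM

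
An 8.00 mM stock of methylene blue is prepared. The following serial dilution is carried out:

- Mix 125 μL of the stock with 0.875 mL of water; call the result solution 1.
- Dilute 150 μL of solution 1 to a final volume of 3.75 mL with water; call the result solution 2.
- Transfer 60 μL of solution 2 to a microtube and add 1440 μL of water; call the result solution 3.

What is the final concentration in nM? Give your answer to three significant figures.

1.60 × 10^3 nM

Step 1: 125 μL + 0.875 mL = 1000 μL total → factor 1000/125 = 8
Step 2: 150 μL brought to 3.75 mL → factor 3750/150 = 25
Step 3: 60 μL + 1440 μL = 1500 μL total → factor 1500/60 = 25
Overall dilution factor = 8 × 25 × 25 = 5000
Final = 8.00 mM / 5000 = 0.001600 mM = 1.60 × 10^3 nM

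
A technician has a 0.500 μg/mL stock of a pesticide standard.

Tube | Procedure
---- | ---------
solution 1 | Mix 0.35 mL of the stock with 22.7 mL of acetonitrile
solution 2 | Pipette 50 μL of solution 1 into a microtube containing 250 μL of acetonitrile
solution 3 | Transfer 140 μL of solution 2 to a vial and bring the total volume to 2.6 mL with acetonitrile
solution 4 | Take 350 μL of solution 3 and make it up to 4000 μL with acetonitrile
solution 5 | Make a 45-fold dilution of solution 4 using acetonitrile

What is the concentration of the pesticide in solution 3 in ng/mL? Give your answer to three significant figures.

Step 1: 0.35 mL + 22.7 mL = 23.05 mL total → factor 23.05/0.35 = 65.857
Step 2: 50 μL + 250 μL = 300 μL total → factor 300/50 = 6
Step 3: 140 μL brought to 2.6 mL → factor 2600/140 = 18.571
Dilution factor through solution 3 = 65.857 × 6 × 18.571 = 7338.4
[solution 3] = 0.500 μg/mL / 7338.4 = 6.814 × 10^-5 μg/mL = 0.0681 ng/mL

0.0681 ng/mL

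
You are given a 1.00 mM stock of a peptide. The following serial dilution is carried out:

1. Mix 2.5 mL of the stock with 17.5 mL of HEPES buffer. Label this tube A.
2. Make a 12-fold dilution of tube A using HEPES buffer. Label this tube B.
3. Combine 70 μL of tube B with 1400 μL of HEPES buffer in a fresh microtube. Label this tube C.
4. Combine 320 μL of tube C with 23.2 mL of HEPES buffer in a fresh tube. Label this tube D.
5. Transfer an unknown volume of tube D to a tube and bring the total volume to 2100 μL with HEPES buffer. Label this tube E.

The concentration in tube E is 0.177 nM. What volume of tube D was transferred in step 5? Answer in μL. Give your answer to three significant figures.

55.1 μL

Step 1: 2.5 mL + 17.5 mL = 20 mL total → factor 20/2.5 = 8
Step 2: 12-fold → factor 12
Step 3: 70 μL + 1400 μL = 1470 μL total → factor 1470/70 = 21
Step 4: 320 μL + 23.2 mL = 23520 μL total → factor 23520/320 = 73.5
Step 5: v brought to 2100 μL → factor = 2100 μL/v
Product of known-step factors = 1.4818 × 10^5
Overall factor = 1.00 mM / (0.177 nM) = 5.6497 × 10^6
Step-5 factor = 5.6497 × 10^6 / 1.4818 × 10^5 = 38.128
v = 2100 μL / 38.128 = 55.1 μL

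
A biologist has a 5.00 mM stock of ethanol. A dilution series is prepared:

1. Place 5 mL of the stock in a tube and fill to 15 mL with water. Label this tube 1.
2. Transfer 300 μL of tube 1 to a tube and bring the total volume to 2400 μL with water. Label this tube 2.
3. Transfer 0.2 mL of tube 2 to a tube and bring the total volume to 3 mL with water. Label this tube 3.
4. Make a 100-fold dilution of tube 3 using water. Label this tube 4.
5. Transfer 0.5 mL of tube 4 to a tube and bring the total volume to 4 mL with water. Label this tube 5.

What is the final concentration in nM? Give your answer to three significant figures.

Step 1: 5 mL brought to 15 mL → factor 15/5 = 3
Step 2: 300 μL brought to 2400 μL → factor 2400/300 = 8
Step 3: 0.2 mL brought to 3 mL → factor 3/0.2 = 15
Step 4: 100-fold → factor 100
Step 5: 0.5 mL brought to 4 mL → factor 4/0.5 = 8
Overall dilution factor = 3 × 8 × 15 × 100 × 8 = 2.88 × 10^5
Final = 5.00 mM / 2.88 × 10^5 = 1.736 × 10^-5 mM = 17.4 nM

17.4 nM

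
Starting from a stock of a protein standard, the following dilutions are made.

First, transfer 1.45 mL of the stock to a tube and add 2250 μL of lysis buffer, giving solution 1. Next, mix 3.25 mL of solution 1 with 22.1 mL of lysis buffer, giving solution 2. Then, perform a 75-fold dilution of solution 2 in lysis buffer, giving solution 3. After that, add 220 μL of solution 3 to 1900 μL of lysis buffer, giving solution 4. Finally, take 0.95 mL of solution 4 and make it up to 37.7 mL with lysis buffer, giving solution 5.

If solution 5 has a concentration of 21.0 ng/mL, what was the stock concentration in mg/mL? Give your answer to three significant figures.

12.0 mg/mL

Step 1: 1.45 mL + 2250 μL = 3.7 mL total → factor 3.7/1.45 = 2.5517
Step 2: 3.25 mL + 22.1 mL = 25.35 mL total → factor 25.35/3.25 = 7.8
Step 3: 75-fold → factor 75
Step 4: 220 μL + 1900 μL = 2120 μL total → factor 2120/220 = 9.6364
Step 5: 0.95 mL brought to 37.7 mL → factor 37.7/0.95 = 39.684
Overall dilution factor = 2.5517 × 7.8 × 75 × 9.6364 × 39.684 = 5.7085 × 10^5
Stock = 21.0 ng/mL × 5.7085 × 10^5 = 1.199 × 10^7 ng/mL = 12.0 mg/mL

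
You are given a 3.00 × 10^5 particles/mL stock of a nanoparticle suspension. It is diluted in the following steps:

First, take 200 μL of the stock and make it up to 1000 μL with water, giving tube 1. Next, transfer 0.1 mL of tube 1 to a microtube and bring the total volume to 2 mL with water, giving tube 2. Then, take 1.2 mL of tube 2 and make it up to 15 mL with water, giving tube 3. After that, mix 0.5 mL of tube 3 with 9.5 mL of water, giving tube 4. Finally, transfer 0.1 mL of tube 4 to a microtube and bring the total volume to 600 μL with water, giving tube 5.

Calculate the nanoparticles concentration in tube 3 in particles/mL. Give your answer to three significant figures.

Step 1: 200 μL brought to 1000 μL → factor 1000/200 = 5
Step 2: 0.1 mL brought to 2 mL → factor 2/0.1 = 20
Step 3: 1.2 mL brought to 15 mL → factor 15/1.2 = 12.5
Dilution factor through tube 3 = 5 × 20 × 12.5 = 1250
[tube 3] = 3.00 × 10^5 particles/mL / 1250 = 240 particles/mL

240 particles/mL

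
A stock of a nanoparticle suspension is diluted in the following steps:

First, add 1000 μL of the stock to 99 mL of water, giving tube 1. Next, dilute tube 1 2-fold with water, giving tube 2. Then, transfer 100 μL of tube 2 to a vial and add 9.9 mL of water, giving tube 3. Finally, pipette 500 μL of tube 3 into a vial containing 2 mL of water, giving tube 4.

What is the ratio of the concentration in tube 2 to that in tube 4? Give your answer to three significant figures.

500

Step 1: 1000 μL + 99 mL = 1 × 10^5 μL total → factor 1 × 10^5/1000 = 100
Step 2: 2-fold → factor 2
Step 3: 100 μL + 9.9 mL = 10000 μL total → factor 10000/100 = 100
Step 4: 500 μL + 2 mL = 2500 μL total → factor 2500/500 = 5
Dilution factor to tube 2 = 200; to tube 4 = 1 × 10^5
[tube 2]/[tube 4] = (factor to tube 4)/(factor to tube 2) = 1 × 10^5/200 = 500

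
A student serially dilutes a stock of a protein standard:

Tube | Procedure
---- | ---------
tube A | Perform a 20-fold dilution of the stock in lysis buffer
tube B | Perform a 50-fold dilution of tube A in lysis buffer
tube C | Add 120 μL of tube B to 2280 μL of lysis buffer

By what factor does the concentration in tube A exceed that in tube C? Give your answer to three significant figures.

1.00 × 10^3

Step 1: 20-fold → factor 20
Step 2: 50-fold → factor 50
Step 3: 120 μL + 2280 μL = 2400 μL total → factor 2400/120 = 20
Dilution factor to tube A = 20; to tube C = 20000
[tube A]/[tube C] = (factor to tube C)/(factor to tube A) = 20000/20 = 1.00 × 10^3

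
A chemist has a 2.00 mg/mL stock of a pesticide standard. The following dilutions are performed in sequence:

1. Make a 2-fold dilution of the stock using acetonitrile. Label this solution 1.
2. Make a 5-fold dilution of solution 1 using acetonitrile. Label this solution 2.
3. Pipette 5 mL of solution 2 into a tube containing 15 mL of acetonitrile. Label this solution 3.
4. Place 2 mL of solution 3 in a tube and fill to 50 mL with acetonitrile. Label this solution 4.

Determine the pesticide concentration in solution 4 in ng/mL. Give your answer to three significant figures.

Step 1: 2-fold → factor 2
Step 2: 5-fold → factor 5
Step 3: 5 mL + 15 mL = 20 mL total → factor 20/5 = 4
Step 4: 2 mL brought to 50 mL → factor 50/2 = 25
Overall dilution factor = 2 × 5 × 4 × 25 = 1000
Final = 2.00 mg/mL / 1000 = 0.002000 mg/mL = 2.00 × 10^3 ng/mL

2.00 × 10^3 ng/mL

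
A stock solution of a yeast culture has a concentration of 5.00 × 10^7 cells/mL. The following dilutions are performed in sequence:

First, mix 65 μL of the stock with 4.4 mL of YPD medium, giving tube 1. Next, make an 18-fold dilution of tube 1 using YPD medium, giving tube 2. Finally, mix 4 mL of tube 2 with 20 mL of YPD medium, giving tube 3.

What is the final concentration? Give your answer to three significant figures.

Step 1: 65 μL + 4.4 mL = 4465 μL total → factor 4465/65 = 68.692
Step 2: 18-fold → factor 18
Step 3: 4 mL + 20 mL = 24 mL total → factor 24/4 = 6
Overall dilution factor = 68.692 × 18 × 6 = 7418.8
Final = 5.00 × 10^7 cells/mL / 7418.8 = 6.74 × 10^3 cells/mL

6.74 × 10^3 cells/mL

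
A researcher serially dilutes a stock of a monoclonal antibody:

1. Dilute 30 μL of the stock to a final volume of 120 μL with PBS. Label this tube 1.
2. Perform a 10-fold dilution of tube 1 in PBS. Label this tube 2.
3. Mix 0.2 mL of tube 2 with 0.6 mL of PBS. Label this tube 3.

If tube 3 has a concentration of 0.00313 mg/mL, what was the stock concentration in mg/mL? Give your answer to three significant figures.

Step 1: 30 μL brought to 120 μL → factor 120/30 = 4
Step 2: 10-fold → factor 10
Step 3: 0.2 mL + 0.6 mL = 0.8 mL total → factor 0.8/0.2 = 4
Overall dilution factor = 4 × 10 × 4 = 160
Stock = 0.00313 mg/mL × 160 = 0.501 mg/mL

0.501 mg/mL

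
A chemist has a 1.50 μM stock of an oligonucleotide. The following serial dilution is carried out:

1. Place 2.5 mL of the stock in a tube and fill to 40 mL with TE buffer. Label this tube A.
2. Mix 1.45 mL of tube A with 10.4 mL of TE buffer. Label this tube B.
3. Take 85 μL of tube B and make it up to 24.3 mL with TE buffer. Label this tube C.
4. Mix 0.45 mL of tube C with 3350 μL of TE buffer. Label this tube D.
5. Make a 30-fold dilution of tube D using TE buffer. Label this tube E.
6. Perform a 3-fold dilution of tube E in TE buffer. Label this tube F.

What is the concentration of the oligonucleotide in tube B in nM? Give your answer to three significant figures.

Step 1: 2.5 mL brought to 40 mL → factor 40/2.5 = 16
Step 2: 1.45 mL + 10.4 mL = 11.85 mL total → factor 11.85/1.45 = 8.1724
Dilution factor through tube B = 16 × 8.1724 = 130.76
[tube B] = 1.50 μM / 130.76 = 0.01147 μM = 11.5 nM

11.5 nM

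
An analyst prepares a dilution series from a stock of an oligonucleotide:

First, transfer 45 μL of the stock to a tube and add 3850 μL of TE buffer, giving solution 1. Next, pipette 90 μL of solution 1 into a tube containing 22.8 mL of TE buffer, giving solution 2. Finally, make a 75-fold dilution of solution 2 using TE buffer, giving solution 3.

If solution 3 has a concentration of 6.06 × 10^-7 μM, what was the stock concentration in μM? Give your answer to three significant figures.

1.00 μM

Step 1: 45 μL + 3850 μL = 3895 μL total → factor 3895/45 = 86.556
Step 2: 90 μL + 22.8 mL = 22890 μL total → factor 22890/90 = 254.33
Step 3: 75-fold → factor 75
Overall dilution factor = 86.556 × 254.33 × 75 = 1.651 × 10^6
Stock = 6.06 × 10^-7 μM × 1.651 × 10^6 = 1.00 μM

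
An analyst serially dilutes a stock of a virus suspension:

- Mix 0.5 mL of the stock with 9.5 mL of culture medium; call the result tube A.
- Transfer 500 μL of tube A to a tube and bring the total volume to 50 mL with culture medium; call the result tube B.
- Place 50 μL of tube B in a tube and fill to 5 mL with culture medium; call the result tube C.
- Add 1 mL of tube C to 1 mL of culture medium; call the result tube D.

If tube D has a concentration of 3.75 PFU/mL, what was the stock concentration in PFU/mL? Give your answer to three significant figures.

1.50 × 10^6 PFU/mL

Step 1: 0.5 mL + 9.5 mL = 10 mL total → factor 10/0.5 = 20
Step 2: 500 μL brought to 50 mL → factor 50000/500 = 100
Step 3: 50 μL brought to 5 mL → factor 5000/50 = 100
Step 4: 1 mL + 1 mL = 2 mL total → factor 2/1 = 2
Overall dilution factor = 20 × 100 × 100 × 2 = 4 × 10^5
Stock = 3.75 PFU/mL × 4 × 10^5 = 1.50 × 10^6 PFU/mL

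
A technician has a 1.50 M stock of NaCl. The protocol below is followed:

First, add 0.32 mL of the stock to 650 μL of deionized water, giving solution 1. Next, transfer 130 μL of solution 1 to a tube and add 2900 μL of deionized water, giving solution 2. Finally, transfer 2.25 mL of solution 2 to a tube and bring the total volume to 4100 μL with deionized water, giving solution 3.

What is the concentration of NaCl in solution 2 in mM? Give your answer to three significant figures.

21.2 mM

Step 1: 0.32 mL + 650 μL = 0.97 mL total → factor 0.97/0.32 = 3.0312
Step 2: 130 μL + 2900 μL = 3030 μL total → factor 3030/130 = 23.308
Dilution factor through solution 2 = 3.0312 × 23.308 = 70.651
[solution 2] = 1.50 M / 70.651 = 0.02123 M = 21.2 mM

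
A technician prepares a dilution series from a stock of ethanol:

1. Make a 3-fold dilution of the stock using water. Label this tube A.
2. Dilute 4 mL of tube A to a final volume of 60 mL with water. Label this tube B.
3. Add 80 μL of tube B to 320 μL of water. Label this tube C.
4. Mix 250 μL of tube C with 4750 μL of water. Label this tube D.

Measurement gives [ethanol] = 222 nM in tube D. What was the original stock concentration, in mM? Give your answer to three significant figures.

Step 1: 3-fold → factor 3
Step 2: 4 mL brought to 60 mL → factor 60/4 = 15
Step 3: 80 μL + 320 μL = 400 μL total → factor 400/80 = 5
Step 4: 250 μL + 4750 μL = 5000 μL total → factor 5000/250 = 20
Overall dilution factor = 3 × 15 × 5 × 20 = 4500
Stock = 222 nM × 4500 = 9.990 × 10^5 nM = 0.999 mM

0.999 mM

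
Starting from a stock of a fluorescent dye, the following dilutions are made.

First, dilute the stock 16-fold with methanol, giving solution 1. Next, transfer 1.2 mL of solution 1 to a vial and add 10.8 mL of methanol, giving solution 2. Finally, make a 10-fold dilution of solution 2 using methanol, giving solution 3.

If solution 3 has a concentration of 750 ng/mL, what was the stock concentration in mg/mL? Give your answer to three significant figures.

1.20 mg/mL

Step 1: 16-fold → factor 16
Step 2: 1.2 mL + 10.8 mL = 12 mL total → factor 12/1.2 = 10
Step 3: 10-fold → factor 10
Overall dilution factor = 16 × 10 × 10 = 1600
Stock = 750 ng/mL × 1600 = 1.200 × 10^6 ng/mL = 1.20 mg/mL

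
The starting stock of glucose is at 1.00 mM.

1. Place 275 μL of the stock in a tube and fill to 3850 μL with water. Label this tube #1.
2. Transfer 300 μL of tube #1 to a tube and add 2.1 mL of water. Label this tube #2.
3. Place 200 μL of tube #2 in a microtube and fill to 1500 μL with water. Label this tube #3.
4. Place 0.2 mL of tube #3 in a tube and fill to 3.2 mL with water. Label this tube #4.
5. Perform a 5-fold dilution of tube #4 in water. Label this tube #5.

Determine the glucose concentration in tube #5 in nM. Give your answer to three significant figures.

Step 1: 275 μL brought to 3850 μL → factor 3850/275 = 14
Step 2: 300 μL + 2.1 mL = 2400 μL total → factor 2400/300 = 8
Step 3: 200 μL brought to 1500 μL → factor 1500/200 = 7.5
Step 4: 0.2 mL brought to 3.2 mL → factor 3.2/0.2 = 16
Step 5: 5-fold → factor 5
Overall dilution factor = 14 × 8 × 7.5 × 16 × 5 = 67200
Final = 1.00 mM / 67200 = 1.488 × 10^-5 mM = 14.9 nM

14.9 nM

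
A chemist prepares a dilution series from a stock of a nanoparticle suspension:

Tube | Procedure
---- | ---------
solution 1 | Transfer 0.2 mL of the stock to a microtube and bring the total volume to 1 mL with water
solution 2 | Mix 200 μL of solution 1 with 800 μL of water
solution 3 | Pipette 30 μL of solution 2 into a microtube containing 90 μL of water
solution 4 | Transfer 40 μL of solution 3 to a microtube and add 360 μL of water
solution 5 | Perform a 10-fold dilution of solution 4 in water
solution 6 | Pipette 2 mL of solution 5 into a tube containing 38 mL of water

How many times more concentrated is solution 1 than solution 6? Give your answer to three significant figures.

Step 1: 0.2 mL brought to 1 mL → factor 1/0.2 = 5
Step 2: 200 μL + 800 μL = 1000 μL total → factor 1000/200 = 5
Step 3: 30 μL + 90 μL = 120 μL total → factor 120/30 = 4
Step 4: 40 μL + 360 μL = 400 μL total → factor 400/40 = 10
Step 5: 10-fold → factor 10
Step 6: 2 mL + 38 mL = 40 mL total → factor 40/2 = 20
Dilution factor to solution 1 = 5; to solution 6 = 2 × 10^5
[solution 1]/[solution 6] = (factor to solution 6)/(factor to solution 1) = 2 × 10^5/5 = 4.00 × 10^4

4.00 × 10^4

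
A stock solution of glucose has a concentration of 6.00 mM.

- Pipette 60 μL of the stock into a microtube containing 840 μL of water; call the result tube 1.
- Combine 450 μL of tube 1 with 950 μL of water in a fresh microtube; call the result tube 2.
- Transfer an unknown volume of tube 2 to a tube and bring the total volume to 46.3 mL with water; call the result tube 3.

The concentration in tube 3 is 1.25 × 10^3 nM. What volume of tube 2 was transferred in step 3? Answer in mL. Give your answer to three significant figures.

0.450 mL

Step 1: 60 μL + 840 μL = 900 μL total → factor 900/60 = 15
Step 2: 450 μL + 950 μL = 1400 μL total → factor 1400/450 = 3.1111
Step 3: v brought to 46.3 mL → factor = 46.3 mL/v
Product of known-step factors = 46.667
Overall factor = 6.00 mM / (1.25 × 10^3 nM) = 4800
Step-3 factor = 4800 / 46.667 = 102.86
v = 46.3 mL / 102.86 = 0.450 mL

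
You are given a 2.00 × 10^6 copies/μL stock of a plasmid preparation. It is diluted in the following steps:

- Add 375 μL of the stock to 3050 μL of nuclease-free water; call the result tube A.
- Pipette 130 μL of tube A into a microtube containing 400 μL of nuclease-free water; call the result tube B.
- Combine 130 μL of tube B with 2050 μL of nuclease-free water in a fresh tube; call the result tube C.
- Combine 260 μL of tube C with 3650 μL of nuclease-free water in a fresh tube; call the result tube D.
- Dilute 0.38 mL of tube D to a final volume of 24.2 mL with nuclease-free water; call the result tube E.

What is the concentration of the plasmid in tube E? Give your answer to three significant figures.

Step 1: 375 μL + 3050 μL = 3425 μL total → factor 3425/375 = 9.1333
Step 2: 130 μL + 400 μL = 530 μL total → factor 530/130 = 4.0769
Step 3: 130 μL + 2050 μL = 2180 μL total → factor 2180/130 = 16.769
Step 4: 260 μL + 3650 μL = 3910 μL total → factor 3910/260 = 15.038
Step 5: 0.38 mL brought to 24.2 mL → factor 24.2/0.38 = 63.684
Overall dilution factor = 9.1333 × 4.0769 × 16.769 × 15.038 × 63.684 = 5.9801 × 10^5
Final = 2.00 × 10^6 copies/μL / 5.9801 × 10^5 = 3.34 copies/μL

3.34 copies/μL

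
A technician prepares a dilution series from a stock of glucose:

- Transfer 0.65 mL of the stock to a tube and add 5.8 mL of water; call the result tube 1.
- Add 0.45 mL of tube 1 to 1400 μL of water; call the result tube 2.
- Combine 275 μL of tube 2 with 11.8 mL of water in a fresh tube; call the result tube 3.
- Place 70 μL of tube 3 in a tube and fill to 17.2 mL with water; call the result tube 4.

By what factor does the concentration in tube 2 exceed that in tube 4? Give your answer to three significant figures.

1.08 × 10^4

Step 1: 0.65 mL + 5.8 mL = 6.45 mL total → factor 6.45/0.65 = 9.9231
Step 2: 0.45 mL + 1400 μL = 1.85 mL total → factor 1.85/0.45 = 4.1111
Step 3: 275 μL + 11.8 mL = 12075 μL total → factor 12075/275 = 43.909
Step 4: 70 μL brought to 17.2 mL → factor 17200/70 = 245.71
Dilution factor to tube 2 = 40.795; to tube 4 = 4.4014 × 10^5
[tube 2]/[tube 4] = (factor to tube 4)/(factor to tube 2) = 4.4014 × 10^5/40.795 = 1.08 × 10^4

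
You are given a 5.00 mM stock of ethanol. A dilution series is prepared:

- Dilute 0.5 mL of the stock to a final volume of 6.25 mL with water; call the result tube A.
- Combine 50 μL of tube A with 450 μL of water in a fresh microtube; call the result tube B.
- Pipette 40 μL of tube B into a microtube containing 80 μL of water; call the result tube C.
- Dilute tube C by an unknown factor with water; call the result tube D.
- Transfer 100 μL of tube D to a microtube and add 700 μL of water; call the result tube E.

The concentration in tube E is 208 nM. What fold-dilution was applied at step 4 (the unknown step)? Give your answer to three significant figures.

8.01-fold

Step 1: 0.5 mL brought to 6.25 mL → factor 6.25/0.5 = 12.5
Step 2: 50 μL + 450 μL = 500 μL total → factor 500/50 = 10
Step 3: 40 μL + 80 μL = 120 μL total → factor 120/40 = 3
Step 4: unknown factor x
Step 5: 100 μL + 700 μL = 800 μL total → factor 800/100 = 8
Product of known-step factors = 3000
Overall factor = 5.00 mM / (208 nM) = 24038
x = 24038 / 3000 = 8.01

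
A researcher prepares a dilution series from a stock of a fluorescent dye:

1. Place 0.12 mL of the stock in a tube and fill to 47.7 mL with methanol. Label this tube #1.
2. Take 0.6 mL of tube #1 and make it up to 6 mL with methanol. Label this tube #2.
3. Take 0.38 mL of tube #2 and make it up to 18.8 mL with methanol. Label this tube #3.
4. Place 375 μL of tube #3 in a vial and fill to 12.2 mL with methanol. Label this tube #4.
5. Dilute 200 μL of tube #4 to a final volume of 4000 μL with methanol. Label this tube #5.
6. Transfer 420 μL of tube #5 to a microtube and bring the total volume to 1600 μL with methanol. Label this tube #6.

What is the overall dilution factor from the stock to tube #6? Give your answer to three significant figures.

Step 1: 0.12 mL brought to 47.7 mL → factor 47.7/0.12 = 397.5
Step 2: 0.6 mL brought to 6 mL → factor 6/0.6 = 10
Step 3: 0.38 mL brought to 18.8 mL → factor 18.8/0.38 = 49.474
Step 4: 375 μL brought to 12.2 mL → factor 12200/375 = 32.533
Step 5: 200 μL brought to 4000 μL → factor 4000/200 = 20
Step 6: 420 μL brought to 1600 μL → factor 1600/420 = 3.8095
Overall dilution factor = 397.5 × 10 × 49.474 × 32.533 × 20 × 3.8095 = 4.8746 × 10^8

4.87 × 10^8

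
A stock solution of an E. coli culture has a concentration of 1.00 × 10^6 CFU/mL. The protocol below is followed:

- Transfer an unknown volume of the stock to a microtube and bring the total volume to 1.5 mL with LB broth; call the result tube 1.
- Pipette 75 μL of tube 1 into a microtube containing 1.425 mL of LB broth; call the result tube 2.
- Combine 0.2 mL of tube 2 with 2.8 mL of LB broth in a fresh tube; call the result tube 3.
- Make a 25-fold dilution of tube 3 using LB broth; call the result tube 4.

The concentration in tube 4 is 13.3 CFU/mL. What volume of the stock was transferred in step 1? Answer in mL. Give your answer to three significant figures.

Step 1: v brought to 1.5 mL → factor = 1.5 mL/v
Step 2: 75 μL + 1.425 mL = 1500 μL total → factor 1500/75 = 20
Step 3: 0.2 mL + 2.8 mL = 3 mL total → factor 3/0.2 = 15
Step 4: 25-fold → factor 25
Product of known-step factors = 7500
Overall factor = 1.00 × 10^6 CFU/mL / (13.3 CFU/mL) = 75188
Step-1 factor = 75188 / 7500 = 10.025
v = 1.5 mL / 10.025 = 0.150 mL

0.150 mL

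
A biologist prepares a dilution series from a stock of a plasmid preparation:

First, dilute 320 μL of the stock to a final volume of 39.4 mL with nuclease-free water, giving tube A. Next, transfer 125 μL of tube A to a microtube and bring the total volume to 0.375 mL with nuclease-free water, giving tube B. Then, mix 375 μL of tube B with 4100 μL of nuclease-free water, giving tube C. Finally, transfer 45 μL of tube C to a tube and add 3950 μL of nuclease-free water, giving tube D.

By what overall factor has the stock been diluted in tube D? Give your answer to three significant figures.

Step 1: 320 μL brought to 39.4 mL → factor 39400/320 = 123.12
Step 2: 125 μL brought to 0.375 mL → factor 375/125 = 3
Step 3: 375 μL + 4100 μL = 4475 μL total → factor 4475/375 = 11.933
Step 4: 45 μL + 3950 μL = 3995 μL total → factor 3995/45 = 88.778
Overall dilution factor = 123.12 × 3 × 11.933 × 88.778 = 3.9132 × 10^5

3.91 × 10^5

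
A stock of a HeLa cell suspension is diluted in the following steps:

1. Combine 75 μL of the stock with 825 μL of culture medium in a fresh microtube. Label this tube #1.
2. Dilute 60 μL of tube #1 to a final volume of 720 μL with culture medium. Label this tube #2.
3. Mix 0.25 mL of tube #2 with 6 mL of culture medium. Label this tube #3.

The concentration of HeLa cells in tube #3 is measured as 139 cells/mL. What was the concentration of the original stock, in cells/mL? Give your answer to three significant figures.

5.00 × 10^5 cells/mL

Step 1: 75 μL + 825 μL = 900 μL total → factor 900/75 = 12
Step 2: 60 μL brought to 720 μL → factor 720/60 = 12
Step 3: 0.25 mL + 6 mL = 6.25 mL total → factor 6.25/0.25 = 25
Overall dilution factor = 12 × 12 × 25 = 3600
Stock = 139 cells/mL × 3600 = 5.00 × 10^5 cells/mL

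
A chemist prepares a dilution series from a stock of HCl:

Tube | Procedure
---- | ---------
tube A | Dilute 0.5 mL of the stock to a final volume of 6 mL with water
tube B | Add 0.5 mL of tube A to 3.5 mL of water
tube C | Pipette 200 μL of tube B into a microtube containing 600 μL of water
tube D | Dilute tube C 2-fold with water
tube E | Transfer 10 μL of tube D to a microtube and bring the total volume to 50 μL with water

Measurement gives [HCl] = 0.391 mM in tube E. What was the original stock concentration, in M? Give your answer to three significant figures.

1.50 M

Step 1: 0.5 mL brought to 6 mL → factor 6/0.5 = 12
Step 2: 0.5 mL + 3.5 mL = 4 mL total → factor 4/0.5 = 8
Step 3: 200 μL + 600 μL = 800 μL total → factor 800/200 = 4
Step 4: 2-fold → factor 2
Step 5: 10 μL brought to 50 μL → factor 50/10 = 5
Overall dilution factor = 12 × 8 × 4 × 2 × 5 = 3840
Stock = 0.391 mM × 3840 = 1501 mM = 1.50 M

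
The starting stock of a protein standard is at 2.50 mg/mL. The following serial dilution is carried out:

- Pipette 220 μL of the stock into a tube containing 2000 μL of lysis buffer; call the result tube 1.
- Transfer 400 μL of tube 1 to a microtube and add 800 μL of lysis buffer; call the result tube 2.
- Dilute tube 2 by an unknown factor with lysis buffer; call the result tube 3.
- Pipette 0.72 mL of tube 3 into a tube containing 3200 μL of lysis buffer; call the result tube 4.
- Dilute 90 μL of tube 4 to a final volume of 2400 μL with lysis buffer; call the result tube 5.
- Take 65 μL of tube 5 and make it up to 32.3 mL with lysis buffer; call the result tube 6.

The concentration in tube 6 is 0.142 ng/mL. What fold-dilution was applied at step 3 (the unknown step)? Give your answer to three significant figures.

8.06-fold

Step 1: 220 μL + 2000 μL = 2220 μL total → factor 2220/220 = 10.091
Step 2: 400 μL + 800 μL = 1200 μL total → factor 1200/400 = 3
Step 3: unknown factor x
Step 4: 0.72 mL + 3200 μL = 3.92 mL total → factor 3.92/0.72 = 5.4444
Step 5: 90 μL brought to 2400 μL → factor 2400/90 = 26.667
Step 6: 65 μL brought to 32.3 mL → factor 32300/65 = 496.92
Product of known-step factors = 2.1841 × 10^6
Overall factor = 2.50 mg/mL / (0.142 ng/mL) = 1.7606 × 10^7
x = 1.7606 × 10^7 / 2.1841 × 10^6 = 8.06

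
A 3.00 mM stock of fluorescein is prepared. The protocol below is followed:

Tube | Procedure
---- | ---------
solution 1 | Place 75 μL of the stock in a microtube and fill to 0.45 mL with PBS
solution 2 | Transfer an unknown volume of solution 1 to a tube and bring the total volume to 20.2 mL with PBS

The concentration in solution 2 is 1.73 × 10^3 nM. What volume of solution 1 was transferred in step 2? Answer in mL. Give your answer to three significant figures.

Step 1: 75 μL brought to 0.45 mL → factor 450/75 = 6
Step 2: v brought to 20.2 mL → factor = 20.2 mL/v
Product of known-step factors = 6
Overall factor = 3.00 mM / (1.73 × 10^3 nM) = 1734.1
Step-2 factor = 1734.1 / 6 = 289.02
v = 20.2 mL / 289.02 = 0.0699 mL

0.0699 mL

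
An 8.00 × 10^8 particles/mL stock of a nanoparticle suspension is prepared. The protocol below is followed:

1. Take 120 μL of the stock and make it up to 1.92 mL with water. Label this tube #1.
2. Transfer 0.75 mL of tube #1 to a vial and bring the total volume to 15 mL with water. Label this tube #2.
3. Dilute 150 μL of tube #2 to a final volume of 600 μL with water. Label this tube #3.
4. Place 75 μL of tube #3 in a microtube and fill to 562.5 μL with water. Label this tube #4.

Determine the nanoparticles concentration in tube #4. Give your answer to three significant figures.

8.33 × 10^4 particles/mL

Step 1: 120 μL brought to 1.92 mL → factor 1920/120 = 16
Step 2: 0.75 mL brought to 15 mL → factor 15/0.75 = 20
Step 3: 150 μL brought to 600 μL → factor 600/150 = 4
Step 4: 75 μL brought to 562.5 μL → factor 562.5/75 = 7.5
Overall dilution factor = 16 × 20 × 4 × 7.5 = 9600
Final = 8.00 × 10^8 particles/mL / 9600 = 8.33 × 10^4 particles/mL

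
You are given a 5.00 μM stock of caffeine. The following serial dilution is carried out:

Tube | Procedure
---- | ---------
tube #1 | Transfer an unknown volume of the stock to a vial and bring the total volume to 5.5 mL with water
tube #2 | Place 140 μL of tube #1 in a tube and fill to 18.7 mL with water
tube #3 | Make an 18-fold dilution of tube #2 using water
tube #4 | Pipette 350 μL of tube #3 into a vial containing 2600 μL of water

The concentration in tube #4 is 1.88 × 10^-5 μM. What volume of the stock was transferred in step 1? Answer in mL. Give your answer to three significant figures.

0.419 mL

Step 1: v brought to 5.5 mL → factor = 5.5 mL/v
Step 2: 140 μL brought to 18.7 mL → factor 18700/140 = 133.57
Step 3: 18-fold → factor 18
Step 4: 350 μL + 2600 μL = 2950 μL total → factor 2950/350 = 8.4286
Product of known-step factors = 20265
Overall factor = 5.00 μM / (1.88 × 10^-5 μM) = 2.6596 × 10^5
Step-1 factor = 2.6596 × 10^5 / 20265 = 13.124
v = 5.5 mL / 13.124 = 0.419 mL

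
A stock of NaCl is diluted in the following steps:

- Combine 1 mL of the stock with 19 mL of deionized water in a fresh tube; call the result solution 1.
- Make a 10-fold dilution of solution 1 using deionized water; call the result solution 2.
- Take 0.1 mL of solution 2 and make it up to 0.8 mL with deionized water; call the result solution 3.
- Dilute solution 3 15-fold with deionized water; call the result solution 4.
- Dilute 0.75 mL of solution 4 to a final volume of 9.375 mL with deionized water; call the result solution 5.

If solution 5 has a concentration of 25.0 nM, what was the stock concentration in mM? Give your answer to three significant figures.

7.50 mM

Step 1: 1 mL + 19 mL = 20 mL total → factor 20/1 = 20
Step 2: 10-fold → factor 10
Step 3: 0.1 mL brought to 0.8 mL → factor 0.8/0.1 = 8
Step 4: 15-fold → factor 15
Step 5: 0.75 mL brought to 9.375 mL → factor 9.375/0.75 = 12.5
Overall dilution factor = 20 × 10 × 8 × 15 × 12.5 = 3 × 10^5
Stock = 25.0 nM × 3 × 10^5 = 7.500 × 10^6 nM = 7.50 mM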